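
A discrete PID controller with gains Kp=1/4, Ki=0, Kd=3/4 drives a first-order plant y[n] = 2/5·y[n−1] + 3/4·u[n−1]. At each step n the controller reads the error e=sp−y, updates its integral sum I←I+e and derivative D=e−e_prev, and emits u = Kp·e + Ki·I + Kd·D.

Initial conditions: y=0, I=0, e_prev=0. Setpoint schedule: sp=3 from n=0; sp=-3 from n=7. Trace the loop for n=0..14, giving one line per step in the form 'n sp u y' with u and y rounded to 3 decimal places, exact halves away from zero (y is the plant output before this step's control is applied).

0 3 3.000 0.000
1 3 -1.500 2.250
2 3 2.663 -0.225
3 3 -1.326 1.907
4 3 2.412 -0.231
5 3 -1.140 1.716
6 3 2.205 -0.168
7 -3 -6.963 1.587
8 -3 5.028 -4.588
9 -3 -6.126 1.936
10 -3 4.522 -3.820
11 -3 -5.479 1.863
12 -3 4.011 -3.364
13 -3 -4.936 1.663
14 -3 3.534 -3.037

(exact arithmetic carried between steps; '≈' marks a value shown rounded to 6 d.p. or computed from one; I and e_prev carry over from the previous line; the table rounds u and y to 3 d.p., halves away from zero)
n=0: y=0, sp=3, e=sp−y=3; I=3, D=e−e_prev=3; u=1/4·3+0·3+3/4·3=3; next y=2/5·0+3/4·3=2.25
n=1: y=2.25, sp=3, e=sp−y=0.75; I=3.75, D=e−e_prev=-2.25; u=1/4·0.75+0·3.75+3/4·(-2.25)=-1.5; next y=2/5·2.25+3/4·(-1.5)=-0.225
n=2: y=-0.225, sp=3, e=sp−y=3.225; I=6.975, D=e−e_prev=2.475; u=1/4·3.225+0·6.975+3/4·2.475=2.6625; next y=2/5·(-0.225)+3/4·2.6625=1.906875
n=3: y=1.906875, sp=3, e=sp−y=1.093125; I=8.068125, D=e−e_prev=-2.131875; u=1/4·1.093125+0·8.068125+3/4·(-2.131875)=-1.325625; next y=2/5·1.906875+3/4·(-1.325625)≈-0.231469
n=4: y≈-0.231469, sp=3, e=sp−y≈3.231469; I≈11.299594, D=e−e_prev≈2.138344; u=1/4·3.231469+0·11.299594+3/4·2.138344≈2.411625; next y=2/5·(-0.231469)+3/4·2.411625≈1.716131
n=5: y≈1.716131, sp=3, e=sp−y≈1.283869; I≈12.583463, D=e−e_prev≈-1.9476; u=1/4·1.283869+0·12.583463+3/4·(-1.9476)≈-1.139733; next y=2/5·1.716131+3/4·(-1.139733)≈-0.168347
n=6: y≈-0.168347, sp=3, e=sp−y≈3.168347; I≈15.751810, D=e−e_prev≈1.884478; u=1/4·3.168347+0·15.751810+3/4·1.884478≈2.205446; next y=2/5·(-0.168347)+3/4·2.205446≈1.586745
n=7: y≈1.586745, sp=-3, e=sp−y≈-4.586745; I≈11.165064, D=e−e_prev≈-7.755092; u=1/4·(-4.586745)+0·11.165064+3/4·(-7.755092)≈-6.963006; next y=2/5·1.586745+3/4·(-6.963006)≈-4.587556
n=8: y≈-4.587556, sp=-3, e=sp−y≈1.587556; I≈12.752620, D=e−e_prev≈6.174301; u=1/4·1.587556+0·12.752620+3/4·6.174301≈5.027615; next y=2/5·(-4.587556)+3/4·5.027615≈1.935689
n=9: y≈1.935689, sp=-3, e=sp−y≈-4.935689; I≈7.816932, D=e−e_prev≈-6.523245; u=1/4·(-4.935689)+0·7.816932+3/4·(-6.523245)≈-6.126356; next y=2/5·1.935689+3/4·(-6.126356)≈-3.820491
n=10: y≈-3.820491, sp=-3, e=sp−y≈0.820491; I≈8.637423, D=e−e_prev≈5.756180; u=1/4·0.820491+0·8.637423+3/4·5.756180≈4.522258; next y=2/5·(-3.820491)+3/4·4.522258≈1.863497
n=11: y≈1.863497, sp=-3, e=sp−y≈-4.863497; I≈3.773926, D=e−e_prev≈-5.683988; u=1/4·(-4.863497)+0·3.773926+3/4·(-5.683988)≈-5.478866; next y=2/5·1.863497+3/4·(-5.478866)≈-3.363750
n=12: y≈-3.363750, sp=-3, e=sp−y≈0.363750; I≈4.137676, D=e−e_prev≈5.227247; u=1/4·0.363750+0·4.137676+3/4·5.227247≈4.011373; next y=2/5·(-3.363750)+3/4·4.011373≈1.663030
n=13: y≈1.663030, sp=-3, e=sp−y≈-4.663030; I≈-0.525353, D=e−e_prev≈-5.026780; u=1/4·(-4.663030)+0·(-0.525353)+3/4·(-5.026780)≈-4.935842; next y=2/5·1.663030+3/4·(-4.935842)≈-3.036670
n=14: y≈-3.036670, sp=-3, e=sp−y≈0.036670; I≈-0.488683, D=e−e_prev≈4.699700; u=1/4·0.036670+0·(-0.488683)+3/4·4.699700≈3.533942; next y=2/5·(-3.036670)+3/4·3.533942≈1.435789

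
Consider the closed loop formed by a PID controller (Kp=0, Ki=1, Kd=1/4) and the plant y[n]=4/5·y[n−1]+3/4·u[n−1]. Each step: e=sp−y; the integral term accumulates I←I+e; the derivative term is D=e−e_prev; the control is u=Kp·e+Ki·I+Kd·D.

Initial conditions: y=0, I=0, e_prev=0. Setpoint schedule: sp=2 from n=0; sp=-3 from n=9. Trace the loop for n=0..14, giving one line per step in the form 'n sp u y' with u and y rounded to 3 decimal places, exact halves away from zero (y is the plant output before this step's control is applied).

(exact arithmetic carried between steps; '≈' marks a value shown rounded to 6 d.p. or computed from one; I and e_prev carry over from the previous line; the table rounds u and y to 3 d.p., halves away from zero)
n=0: y=0, sp=2, e=sp−y=2; I=2, D=e−e_prev=2; u=0·2+1·2+1/4·2=2.5; next y=4/5·0+3/4·2.5=1.875
n=1: y=1.875, sp=2, e=sp−y=0.125; I=2.125, D=e−e_prev=-1.875; u=0·0.125+1·2.125+1/4·(-1.875)=1.65625; next y=4/5·1.875+3/4·1.65625≈2.742188
n=2: y≈2.742188, sp=2, e=sp−y≈-0.742188; I≈1.382813, D=e−e_prev≈-0.867188; u=0·(-0.742188)+1·1.382813+1/4·(-0.867188)≈1.166016; next y=4/5·2.742188+3/4·1.166016≈3.068262
n=3: y≈3.068262, sp=2, e=sp−y≈-1.068262; I≈0.314551, D=e−e_prev≈-0.326074; u=0·(-1.068262)+1·0.314551+1/4·(-0.326074)≈0.233032; next y=4/5·3.068262+3/4·0.233032≈2.629384
n=4: y≈2.629384, sp=2, e=sp−y≈-0.629384; I≈-0.314833, D=e−e_prev≈0.438878; u=0·(-0.629384)+1·(-0.314833)+1/4·0.438878≈-0.205113; next y=4/5·2.629384+3/4·(-0.205113)≈1.949672
n=5: y≈1.949672, sp=2, e=sp−y≈0.050328; I≈-0.264505, D=e−e_prev≈0.679712; u=0·0.050328+1·(-0.264505)+1/4·0.679712≈-0.094577; next y=4/5·1.949672+3/4·(-0.094577)≈1.488805
n=6: y≈1.488805, sp=2, e=sp−y≈0.511195; I≈0.246690, D=e−e_prev≈0.460867; u=0·0.511195+1·0.246690+1/4·0.460867≈0.361907; next y=4/5·1.488805+3/4·0.361907≈1.462474
n=7: y≈1.462474, sp=2, e=sp−y≈0.537526; I≈0.784216, D=e−e_prev≈0.026331; u=0·0.537526+1·0.784216+1/4·0.026331≈0.790799; next y=4/5·1.462474+3/4·0.790799≈1.763078
n=8: y≈1.763078, sp=2, e=sp−y≈0.236922; I≈1.021138, D=e−e_prev≈-0.300604; u=0·0.236922+1·1.021138+1/4·(-0.300604)≈0.945987; next y=4/5·1.763078+3/4·0.945987≈2.119953
n=9: y≈2.119953, sp=-3, e=sp−y≈-5.119953; I≈-4.098815, D=e−e_prev≈-5.356874; u=0·(-5.119953)+1·(-4.098815)+1/4·(-5.356874)≈-5.438034; next y=4/5·2.119953+3/4·(-5.438034)≈-2.382563
n=10: y≈-2.382563, sp=-3, e=sp−y≈-0.617437; I≈-4.716252, D=e−e_prev≈4.502516; u=0·(-0.617437)+1·(-4.716252)+1/4·4.502516≈-3.590623; next y=4/5·(-2.382563)+3/4·(-3.590623)≈-4.599018
n=11: y≈-4.599018, sp=-3, e=sp−y≈1.599018; I≈-3.117234, D=e−e_prev≈2.216455; u=0·1.599018+1·(-3.117234)+1/4·2.216455≈-2.563121; next y=4/5·(-4.599018)+3/4·(-2.563121)≈-5.601555
n=12: y≈-5.601555, sp=-3, e=sp−y≈2.601555; I≈-0.515680, D=e−e_prev≈1.002537; u=0·2.601555+1·(-0.515680)+1/4·1.002537≈-0.265045; next y=4/5·(-5.601555)+3/4·(-0.265045)≈-4.680028
n=13: y≈-4.680028, sp=-3, e=sp−y≈1.680028; I≈1.164348, D=e−e_prev≈-0.921527; u=0·1.680028+1·1.164348+1/4·(-0.921527)≈0.933966; next y=4/5·(-4.680028)+3/4·0.933966≈-3.043547
n=14: y≈-3.043547, sp=-3, e=sp−y≈0.043547; I≈1.207896, D=e−e_prev≈-1.636480; u=0·0.043547+1·1.207896+1/4·(-1.636480)≈0.798775; next y=4/5·(-3.043547)+3/4·0.798775≈-1.835756

0 2 2.500 0.000
1 2 1.656 1.875
2 2 1.166 2.742
3 2 0.233 3.068
4 2 -0.205 2.629
5 2 -0.095 1.950
6 2 0.362 1.489
7 2 0.791 1.462
8 2 0.946 1.763
9 -3 -5.438 2.120
10 -3 -3.591 -2.383
11 -3 -2.563 -4.599
12 -3 -0.265 -5.602
13 -3 0.934 -4.680
14 -3 0.799 -3.044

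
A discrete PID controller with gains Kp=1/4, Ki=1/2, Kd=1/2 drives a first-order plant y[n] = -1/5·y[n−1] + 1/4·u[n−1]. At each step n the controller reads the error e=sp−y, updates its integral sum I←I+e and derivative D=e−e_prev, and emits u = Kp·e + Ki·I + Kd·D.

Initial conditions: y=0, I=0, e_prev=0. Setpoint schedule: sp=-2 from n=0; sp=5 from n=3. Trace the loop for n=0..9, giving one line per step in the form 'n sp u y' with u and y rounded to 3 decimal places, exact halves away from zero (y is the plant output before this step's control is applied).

(exact arithmetic carried between steps; '≈' marks a value shown rounded to 6 d.p. or computed from one; I and e_prev carry over from the previous line; the table rounds u and y to 3 d.p., halves away from zero)
n=0: y=0, sp=-2, e=sp−y=-2; I=-2, D=e−e_prev=-2; u=1/4·(-2)+1/2·(-2)+1/2·(-2)=-2.5; next y=-1/5·0+1/4·(-2.5)=-0.625
n=1: y=-0.625, sp=-2, e=sp−y=-1.375; I=-3.375, D=e−e_prev=0.625; u=1/4·(-1.375)+1/2·(-3.375)+1/2·0.625=-1.71875; next y=-1/5·(-0.625)+1/4·(-1.71875)≈-0.304688
n=2: y≈-0.304688, sp=-2, e=sp−y≈-1.695313; I≈-5.070313, D=e−e_prev≈-0.320313; u=1/4·(-1.695313)+1/2·(-5.070313)+1/2·(-0.320313)≈-3.119141; next y=-1/5·(-0.304688)+1/4·(-3.119141)≈-0.718848
n=3: y≈-0.718848, sp=5, e=sp−y≈5.718848; I≈0.648535, D=e−e_prev≈7.414160; u=1/4·5.718848+1/2·0.648535+1/2·7.414160≈5.461060; next y=-1/5·(-0.718848)+1/4·5.461060≈1.509034
n=4: y≈1.509034, sp=5, e=sp−y≈3.490966; I≈4.139501, D=e−e_prev≈-2.227882; u=1/4·3.490966+1/2·4.139501+1/2·(-2.227882)≈1.828551; next y=-1/5·1.509034+1/4·1.828551≈0.155331
n=5: y≈0.155331, sp=5, e=sp−y≈4.844669; I≈8.984170, D=e−e_prev≈1.353704; u=1/4·4.844669+1/2·8.984170+1/2·1.353704≈6.380104; next y=-1/5·0.155331+1/4·6.380104≈1.563960
n=6: y≈1.563960, sp=5, e=sp−y≈3.436040; I≈12.420210, D=e−e_prev≈-1.408629; u=1/4·3.436040+1/2·12.420210+1/2·(-1.408629)≈6.364801; next y=-1/5·1.563960+1/4·6.364801≈1.278408
n=7: y≈1.278408, sp=5, e=sp−y≈3.721592; I≈16.141802, D=e−e_prev≈0.285552; u=1/4·3.721592+1/2·16.141802+1/2·0.285552≈9.144075; next y=-1/5·1.278408+1/4·9.144075≈2.030337
n=8: y≈2.030337, sp=5, e=sp−y≈2.969663; I≈19.111465, D=e−e_prev≈-0.751929; u=1/4·2.969663+1/2·19.111465+1/2·(-0.751929)≈9.922184; next y=-1/5·2.030337+1/4·9.922184≈2.074479
n=9: y≈2.074479, sp=5, e=sp−y≈2.925521; I≈22.036986, D=e−e_prev≈-0.044141; u=1/4·2.925521+1/2·22.036986+1/2·(-0.044141)≈11.727803; next y=-1/5·2.074479+1/4·11.727803≈2.517055

0 -2 -2.500 0.000
1 -2 -1.719 -0.625
2 -2 -3.119 -0.305
3 5 5.461 -0.719
4 5 1.829 1.509
5 5 6.380 0.155
6 5 6.365 1.564
7 5 9.144 1.278
8 5 9.922 2.030
9 5 11.728 2.074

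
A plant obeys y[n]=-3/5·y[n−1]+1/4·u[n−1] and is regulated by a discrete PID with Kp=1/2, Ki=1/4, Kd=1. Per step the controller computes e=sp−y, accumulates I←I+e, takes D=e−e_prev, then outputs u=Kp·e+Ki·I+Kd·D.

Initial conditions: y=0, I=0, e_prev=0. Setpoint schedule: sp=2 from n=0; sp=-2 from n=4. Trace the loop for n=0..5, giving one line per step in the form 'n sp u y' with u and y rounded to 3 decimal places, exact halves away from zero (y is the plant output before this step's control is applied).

0 2 3.500 0.000
1 2 0.469 0.875
2 2 3.870 -0.408
3 2 0.354 1.212
4 -2 -1.590 -0.639
5 -2 -0.874 -0.014

(exact arithmetic carried between steps; '≈' marks a value shown rounded to 6 d.p. or computed from one; I and e_prev carry over from the previous line; the table rounds u and y to 3 d.p., halves away from zero)
n=0: y=0, sp=2, e=sp−y=2; I=2, D=e−e_prev=2; u=1/2·2+1/4·2+1·2=3.5; next y=-3/5·0+1/4·3.5=0.875
n=1: y=0.875, sp=2, e=sp−y=1.125; I=3.125, D=e−e_prev=-0.875; u=1/2·1.125+1/4·3.125+1·(-0.875)=0.46875; next y=-3/5·0.875+1/4·0.46875≈-0.407813
n=2: y≈-0.407813, sp=2, e=sp−y≈2.407813; I≈5.532813, D=e−e_prev≈1.282813; u=1/2·2.407813+1/4·5.532813+1·1.282813≈3.869922; next y=-3/5·(-0.407813)+1/4·3.869922≈1.212168
n=3: y≈1.212168, sp=2, e=sp−y≈0.787832; I≈6.320645, D=e−e_prev≈-1.619980; u=1/2·0.787832+1/4·6.320645+1·(-1.619980)≈0.354097; next y=-3/5·1.212168+1/4·0.354097≈-0.638777
n=4: y≈-0.638777, sp=-2, e=sp−y≈-1.361223; I≈4.959421, D=e−e_prev≈-2.149055; u=1/2·(-1.361223)+1/4·4.959421+1·(-2.149055)≈-1.589812; next y=-3/5·(-0.638777)+1/4·(-1.589812)≈-0.014187
n=5: y≈-0.014187, sp=-2, e=sp−y≈-1.985813; I≈2.973608, D=e−e_prev≈-0.624590; u=1/2·(-1.985813)+1/4·2.973608+1·(-0.624590)≈-0.874094; next y=-3/5·(-0.014187)+1/4·(-0.874094)≈-0.210011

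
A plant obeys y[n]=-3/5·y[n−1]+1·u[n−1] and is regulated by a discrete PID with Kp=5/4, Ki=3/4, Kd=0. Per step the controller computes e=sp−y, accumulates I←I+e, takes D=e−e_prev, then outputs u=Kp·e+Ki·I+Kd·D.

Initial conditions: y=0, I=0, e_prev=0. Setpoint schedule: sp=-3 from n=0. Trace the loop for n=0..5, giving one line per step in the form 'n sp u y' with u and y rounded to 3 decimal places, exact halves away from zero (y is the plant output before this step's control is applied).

(exact arithmetic carried between steps; '≈' marks a value shown rounded to 6 d.p. or computed from one; I and e_prev carry over from the previous line; the table rounds u and y to 3 d.p., halves away from zero)
n=0: y=0, sp=-3, e=sp−y=-3; I=-3, D=e−e_prev=-3; u=5/4·(-3)+3/4·(-3)+0·(-3)=-6; next y=-3/5·0+1·(-6)=-6
n=1: y=-6, sp=-3, e=sp−y=3; I=0, D=e−e_prev=6; u=5/4·3+3/4·0+0·6=3.75; next y=-3/5·(-6)+1·3.75=7.35
n=2: y=7.35, sp=-3, e=sp−y=-10.35; I=-10.35, D=e−e_prev=-13.35; u=5/4·(-10.35)+3/4·(-10.35)+0·(-13.35)=-20.7; next y=-3/5·7.35+1·(-20.7)=-25.11
n=3: y=-25.11, sp=-3, e=sp−y=22.11; I=11.76, D=e−e_prev=32.46; u=5/4·22.11+3/4·11.76+0·32.46=36.4575; next y=-3/5·(-25.11)+1·36.4575=51.5235
n=4: y=51.5235, sp=-3, e=sp−y=-54.5235; I=-42.7635, D=e−e_prev=-76.6335; u=5/4·(-54.5235)+3/4·(-42.7635)+0·(-76.6335)=-100.227; next y=-3/5·51.5235+1·(-100.227)=-131.1411
n=5: y=-131.1411, sp=-3, e=sp−y=128.1411; I=85.3776, D=e−e_prev=182.6646; u=5/4·128.1411+3/4·85.3776+0·182.6646=224.209575; next y=-3/5·(-131.1411)+1·224.209575=302.894235

0 -3 -6.000 0.000
1 -3 3.750 -6.000
2 -3 -20.700 7.350
3 -3 36.458 -25.110
4 -3 -100.227 51.524
5 -3 224.210 -131.141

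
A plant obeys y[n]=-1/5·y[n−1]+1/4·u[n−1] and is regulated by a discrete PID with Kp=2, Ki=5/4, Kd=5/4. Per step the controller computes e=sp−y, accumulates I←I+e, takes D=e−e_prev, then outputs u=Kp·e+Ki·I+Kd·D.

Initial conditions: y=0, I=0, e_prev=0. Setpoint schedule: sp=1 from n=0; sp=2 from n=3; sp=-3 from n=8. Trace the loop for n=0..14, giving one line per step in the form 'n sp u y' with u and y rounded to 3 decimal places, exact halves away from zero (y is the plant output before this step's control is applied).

(exact arithmetic carried between steps; '≈' marks a value shown rounded to 6 d.p. or computed from one; I and e_prev carry over from the previous line; the table rounds u and y to 3 d.p., halves away from zero)
n=0: y=0, sp=1, e=sp−y=1; I=1, D=e−e_prev=1; u=2·1+5/4·1+5/4·1=4.5; next y=-1/5·0+1/4·4.5=1.125
n=1: y=1.125, sp=1, e=sp−y=-0.125; I=0.875, D=e−e_prev=-1.125; u=2·(-0.125)+5/4·0.875+5/4·(-1.125)=-0.5625; next y=-1/5·1.125+1/4·(-0.5625)=-0.365625
n=2: y=-0.365625, sp=1, e=sp−y=1.365625; I=2.240625, D=e−e_prev=1.490625; u=2·1.365625+5/4·2.240625+5/4·1.490625≈7.395313; next y=-1/5·(-0.365625)+1/4·7.395313≈1.921953
n=3: y≈1.921953, sp=2, e=sp−y≈0.078047; I≈2.318672, D=e−e_prev≈-1.287578; u=2·0.078047+5/4·2.318672+5/4·(-1.287578)≈1.444961; next y=-1/5·1.921953+1/4·1.444961≈-0.023150
n=4: y≈-0.023150, sp=2, e=sp−y≈2.023150; I≈4.341822, D=e−e_prev≈1.945104; u=2·2.023150+5/4·4.341822+5/4·1.945104≈11.904958; next y=-1/5·(-0.023150)+1/4·11.904958≈2.980870
n=5: y≈2.980870, sp=2, e=sp−y≈-0.980870; I≈3.360953, D=e−e_prev≈-3.004020; u=2·(-0.980870)+5/4·3.360953+5/4·(-3.004020)≈-1.515573; next y=-1/5·2.980870+1/4·(-1.515573)≈-0.975067
n=6: y≈-0.975067, sp=2, e=sp−y≈2.975067; I≈6.336020, D=e−e_prev≈3.955937; u=2·2.975067+5/4·6.336020+5/4·3.955937≈18.815080; next y=-1/5·(-0.975067)+1/4·18.815080≈4.898784
n=7: y≈4.898784, sp=2, e=sp−y≈-2.898784; I≈3.437236, D=e−e_prev≈-5.873851; u=2·(-2.898784)+5/4·3.437236+5/4·(-5.873851)≈-8.843335; next y=-1/5·4.898784+1/4·(-8.843335)≈-3.190590
n=8: y≈-3.190590, sp=-3, e=sp−y≈0.190590; I≈3.627827, D=e−e_prev≈3.089374; u=2·0.190590+5/4·3.627827+5/4·3.089374≈8.777682; next y=-1/5·(-3.190590)+1/4·8.777682≈2.832539
n=9: y≈2.832539, sp=-3, e=sp−y≈-5.832539; I≈-2.204712, D=e−e_prev≈-6.023129; u=2·(-5.832539)+5/4·(-2.204712)+5/4·(-6.023129)≈-21.949878; next y=-1/5·2.832539+1/4·(-21.949878)≈-6.053977
n=10: y≈-6.053977, sp=-3, e=sp−y≈3.053977; I≈0.849266, D=e−e_prev≈8.886516; u=2·3.053977+5/4·0.849266+5/4·8.886516≈18.277681; next y=-1/5·(-6.053977)+1/4·18.277681≈5.780216
n=11: y≈5.780216, sp=-3, e=sp−y≈-8.780216; I≈-7.930950, D=e−e_prev≈-11.834193; u=2·(-8.780216)+5/4·(-7.930950)+5/4·(-11.834193)≈-42.266861; next y=-1/5·5.780216+1/4·(-42.266861)≈-11.722758
n=12: y≈-11.722758, sp=-3, e=sp−y≈8.722758; I≈0.791808, D=e−e_prev≈17.502974; u=2·8.722758+5/4·0.791808+5/4·17.502974≈40.313995; next y=-1/5·(-11.722758)+1/4·40.313995≈12.423050
n=13: y≈12.423050, sp=-3, e=sp−y≈-15.423050; I≈-14.631242, D=e−e_prev≈-24.145809; u=2·(-15.423050)+5/4·(-14.631242)+5/4·(-24.145809)≈-79.317414; next y=-1/5·12.423050+1/4·(-79.317414)≈-22.313964
n=14: y≈-22.313964, sp=-3, e=sp−y≈19.313964; I≈4.682721, D=e−e_prev≈34.737014; u=2·19.313964+5/4·4.682721+5/4·34.737014≈87.902596; next y=-1/5·(-22.313964)+1/4·87.902596≈26.438442

0 1 4.500 0.000
1 1 -0.563 1.125
2 1 7.395 -0.366
3 2 1.445 1.922
4 2 11.905 -0.023
5 2 -1.516 2.981
6 2 18.815 -0.975
7 2 -8.843 4.899
8 -3 8.778 -3.191
9 -3 -21.950 2.833
10 -3 18.278 -6.054
11 -3 -42.267 5.780
12 -3 40.314 -11.723
13 -3 -79.317 12.423
14 -3 87.903 -22.314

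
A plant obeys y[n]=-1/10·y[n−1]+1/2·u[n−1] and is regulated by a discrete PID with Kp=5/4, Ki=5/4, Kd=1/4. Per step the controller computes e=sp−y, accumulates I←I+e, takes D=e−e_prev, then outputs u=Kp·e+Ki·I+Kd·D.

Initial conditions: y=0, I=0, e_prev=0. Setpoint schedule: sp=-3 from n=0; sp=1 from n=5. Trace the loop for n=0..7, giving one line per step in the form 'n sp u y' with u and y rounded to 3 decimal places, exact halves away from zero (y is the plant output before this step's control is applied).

0 -3 -8.250 0.000
1 -3 0.094 -4.125
2 -3 -12.138 0.459
3 -3 2.763 -6.115
4 -3 -17.284 1.993
5 1 19.297 -8.841
6 1 -25.388 10.532
7 1 34.309 -13.747

(exact arithmetic carried between steps; '≈' marks a value shown rounded to 6 d.p. or computed from one; I and e_prev carry over from the previous line; the table rounds u and y to 3 d.p., halves away from zero)
n=0: y=0, sp=-3, e=sp−y=-3; I=-3, D=e−e_prev=-3; u=5/4·(-3)+5/4·(-3)+1/4·(-3)=-8.25; next y=-1/10·0+1/2·(-8.25)=-4.125
n=1: y=-4.125, sp=-3, e=sp−y=1.125; I=-1.875, D=e−e_prev=4.125; u=5/4·1.125+5/4·(-1.875)+1/4·4.125=0.09375; next y=-1/10·(-4.125)+1/2·0.09375=0.459375
n=2: y=0.459375, sp=-3, e=sp−y=-3.459375; I=-5.334375, D=e−e_prev=-4.584375; u=5/4·(-3.459375)+5/4·(-5.334375)+1/4·(-4.584375)≈-12.138281; next y=-1/10·0.459375+1/2·(-12.138281)≈-6.115078
n=3: y≈-6.115078, sp=-3, e=sp−y≈3.115078; I≈-2.219297, D=e−e_prev≈6.574453; u=5/4·3.115078+5/4·(-2.219297)+1/4·6.574453≈2.763340; next y=-1/10·(-6.115078)+1/2·2.763340≈1.993178
n=4: y≈1.993178, sp=-3, e=sp−y≈-4.993178; I≈-7.212475, D=e−e_prev≈-8.108256; u=5/4·(-4.993178)+5/4·(-7.212475)+1/4·(-8.108256)≈-17.284129; next y=-1/10·1.993178+1/2·(-17.284129)≈-8.841382
n=5: y≈-8.841382, sp=1, e=sp−y≈9.841382; I≈2.628908, D=e−e_prev≈14.834560; u=5/4·9.841382+5/4·2.628908+1/4·14.834560≈19.296503; next y=-1/10·(-8.841382)+1/2·19.296503≈10.532390
n=6: y≈10.532390, sp=1, e=sp−y≈-9.532390; I≈-6.903482, D=e−e_prev≈-19.373772; u=5/4·(-9.532390)+5/4·(-6.903482)+1/4·(-19.373772)≈-25.388283; next y=-1/10·10.532390+1/2·(-25.388283)≈-13.747380
n=7: y≈-13.747380, sp=1, e=sp−y≈14.747380; I≈7.843898, D=e−e_prev≈24.279770; u=5/4·14.747380+5/4·7.843898+1/4·24.279770≈34.309041; next y=-1/10·(-13.747380)+1/2·34.309041≈18.529258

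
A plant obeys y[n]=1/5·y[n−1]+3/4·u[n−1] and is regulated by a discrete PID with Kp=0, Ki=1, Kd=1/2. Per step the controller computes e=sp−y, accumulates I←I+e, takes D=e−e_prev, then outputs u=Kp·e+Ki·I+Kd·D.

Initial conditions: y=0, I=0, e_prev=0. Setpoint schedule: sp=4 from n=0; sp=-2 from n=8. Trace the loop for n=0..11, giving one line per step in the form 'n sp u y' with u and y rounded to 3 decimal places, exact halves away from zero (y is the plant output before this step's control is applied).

(exact arithmetic carried between steps; '≈' marks a value shown rounded to 6 d.p. or computed from one; I and e_prev carry over from the previous line; the table rounds u and y to 3 d.p., halves away from zero)
n=0: y=0, sp=4, e=sp−y=4; I=4, D=e−e_prev=4; u=0·4+1·4+1/2·4=6; next y=1/5·0+3/4·6=4.5
n=1: y=4.5, sp=4, e=sp−y=-0.5; I=3.5, D=e−e_prev=-4.5; u=0·(-0.5)+1·3.5+1/2·(-4.5)=1.25; next y=1/5·4.5+3/4·1.25=1.8375
n=2: y=1.8375, sp=4, e=sp−y=2.1625; I=5.6625, D=e−e_prev=2.6625; u=0·2.1625+1·5.6625+1/2·2.6625=6.99375; next y=1/5·1.8375+3/4·6.99375≈5.612813
n=3: y≈5.612813, sp=4, e=sp−y≈-1.612813; I≈4.049688, D=e−e_prev≈-3.775313; u=0·(-1.612813)+1·4.049688+1/2·(-3.775313)≈2.162031; next y=1/5·5.612813+3/4·2.162031≈2.744086
n=4: y≈2.744086, sp=4, e=sp−y≈1.255914; I≈5.305602, D=e−e_prev≈2.868727; u=0·1.255914+1·5.305602+1/2·2.868727≈6.739965; next y=1/5·2.744086+3/4·6.739965≈5.603791
n=5: y≈5.603791, sp=4, e=sp−y≈-1.603791; I≈3.701811, D=e−e_prev≈-2.859705; u=0·(-1.603791)+1·3.701811+1/2·(-2.859705)≈2.271958; next y=1/5·5.603791+3/4·2.271958≈2.824727
n=6: y≈2.824727, sp=4, e=sp−y≈1.175273; I≈4.877084, D=e−e_prev≈2.779064; u=0·1.175273+1·4.877084+1/2·2.779064≈6.266616; next y=1/5·2.824727+3/4·6.266616≈5.264907
n=7: y≈5.264907, sp=4, e=sp−y≈-1.264907; I≈3.612177, D=e−e_prev≈-2.440180; u=0·(-1.264907)+1·3.612177+1/2·(-2.440180)≈2.392086; next y=1/5·5.264907+3/4·2.392086≈2.847046
n=8: y≈2.847046, sp=-2, e=sp−y≈-4.847046; I≈-1.234870, D=e−e_prev≈-3.582139; u=0·(-4.847046)+1·(-1.234870)+1/2·(-3.582139)≈-3.025939; next y=1/5·2.847046+3/4·(-3.025939)≈-1.700045
n=9: y≈-1.700045, sp=-2, e=sp−y≈-0.299955; I≈-1.534825, D=e−e_prev≈4.547091; u=0·(-0.299955)+1·(-1.534825)+1/2·4.547091≈0.738721; next y=1/5·(-1.700045)+3/4·0.738721≈0.214032
n=10: y≈0.214032, sp=-2, e=sp−y≈-2.214032; I≈-3.748856, D=e−e_prev≈-1.914077; u=0·(-2.214032)+1·(-3.748856)+1/2·(-1.914077)≈-4.705895; next y=1/5·0.214032+3/4·(-4.705895)≈-3.486615
n=11: y≈-3.486615, sp=-2, e=sp−y≈1.486615; I≈-2.262242, D=e−e_prev≈3.700647; u=0·1.486615+1·(-2.262242)+1/2·3.700647≈-0.411918; next y=1/5·(-3.486615)+3/4·(-0.411918)≈-1.006262

0 4 6.000 0.000
1 4 1.250 4.500
2 4 6.994 1.838
3 4 2.162 5.613
4 4 6.740 2.744
5 4 2.272 5.604
6 4 6.267 2.825
7 4 2.392 5.265
8 -2 -3.026 2.847
9 -2 0.739 -1.700
10 -2 -4.706 0.214
11 -2 -0.412 -3.487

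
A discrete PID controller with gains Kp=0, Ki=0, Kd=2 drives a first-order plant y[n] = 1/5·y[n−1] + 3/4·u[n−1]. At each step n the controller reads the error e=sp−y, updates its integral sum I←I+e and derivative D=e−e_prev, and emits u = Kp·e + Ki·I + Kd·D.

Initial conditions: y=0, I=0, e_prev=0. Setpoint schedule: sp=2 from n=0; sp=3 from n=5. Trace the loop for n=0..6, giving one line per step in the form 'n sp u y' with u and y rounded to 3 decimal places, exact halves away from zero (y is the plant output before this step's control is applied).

(exact arithmetic carried between steps; '≈' marks a value shown rounded to 6 d.p. or computed from one; I and e_prev carry over from the previous line; the table rounds u and y to 3 d.p., halves away from zero)
n=0: y=0, sp=2, e=sp−y=2; I=2, D=e−e_prev=2; u=0·2+0·2+2·2=4; next y=1/5·0+3/4·4=3
n=1: y=3, sp=2, e=sp−y=-1; I=1, D=e−e_prev=-3; u=0·(-1)+0·1+2·(-3)=-6; next y=1/5·3+3/4·(-6)=-3.9
n=2: y=-3.9, sp=2, e=sp−y=5.9; I=6.9, D=e−e_prev=6.9; u=0·5.9+0·6.9+2·6.9=13.8; next y=1/5·(-3.9)+3/4·13.8=9.57
n=3: y=9.57, sp=2, e=sp−y=-7.57; I=-0.67, D=e−e_prev=-13.47; u=0·(-7.57)+0·(-0.67)+2·(-13.47)=-26.94; next y=1/5·9.57+3/4·(-26.94)=-18.291
n=4: y=-18.291, sp=2, e=sp−y=20.291; I=19.621, D=e−e_prev=27.861; u=0·20.291+0·19.621+2·27.861=55.722; next y=1/5·(-18.291)+3/4·55.722=38.1333
n=5: y=38.1333, sp=3, e=sp−y=-35.1333; I=-15.5123, D=e−e_prev=-55.4243; u=0·(-35.1333)+0·(-15.5123)+2·(-55.4243)=-110.8486; next y=1/5·38.1333+3/4·(-110.8486)=-75.50979
n=6: y=-75.50979, sp=3, e=sp−y=78.50979; I=62.99749, D=e−e_prev=113.64309; u=0·78.50979+0·62.99749+2·113.64309=227.28618; next y=1/5·(-75.50979)+3/4·227.28618=155.362677

0 2 4.000 0.000
1 2 -6.000 3.000
2 2 13.800 -3.900
3 2 -26.940 9.570
4 2 55.722 -18.291
5 3 -110.849 38.133
6 3 227.286 -75.510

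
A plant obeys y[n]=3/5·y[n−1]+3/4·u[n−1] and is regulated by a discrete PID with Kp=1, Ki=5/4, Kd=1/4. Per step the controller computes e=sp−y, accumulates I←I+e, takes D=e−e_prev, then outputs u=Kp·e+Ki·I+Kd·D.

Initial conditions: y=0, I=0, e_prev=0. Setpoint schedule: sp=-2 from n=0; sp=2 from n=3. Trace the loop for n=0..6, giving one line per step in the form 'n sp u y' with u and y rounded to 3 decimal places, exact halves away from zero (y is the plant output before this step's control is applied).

(exact arithmetic carried between steps; '≈' marks a value shown rounded to 6 d.p. or computed from one; I and e_prev carry over from the previous line; the table rounds u and y to 3 d.p., halves away from zero)
n=0: y=0, sp=-2, e=sp−y=-2; I=-2, D=e−e_prev=-2; u=1·(-2)+5/4·(-2)+1/4·(-2)=-5; next y=3/5·0+3/4·(-5)=-3.75
n=1: y=-3.75, sp=-2, e=sp−y=1.75; I=-0.25, D=e−e_prev=3.75; u=1·1.75+5/4·(-0.25)+1/4·3.75=2.375; next y=3/5·(-3.75)+3/4·2.375=-0.46875
n=2: y=-0.46875, sp=-2, e=sp−y=-1.53125; I=-1.78125, D=e−e_prev=-3.28125; u=1·(-1.53125)+5/4·(-1.78125)+1/4·(-3.28125)=-4.578125; next y=3/5·(-0.46875)+3/4·(-4.578125)≈-3.714844
n=3: y≈-3.714844, sp=2, e=sp−y≈5.714844; I≈3.933594, D=e−e_prev≈7.246094; u=1·5.714844+5/4·3.933594+1/4·7.246094≈12.443359; next y=3/5·(-3.714844)+3/4·12.443359≈7.103613
n=4: y≈7.103613, sp=2, e=sp−y≈-5.103613; I≈-1.170020, D=e−e_prev≈-10.818457; u=1·(-5.103613)+5/4·(-1.170020)+1/4·(-10.818457)≈-9.270752; next y=3/5·7.103613+3/4·(-9.270752)≈-2.690896
n=5: y≈-2.690896, sp=2, e=sp−y≈4.690896; I≈3.520876, D=e−e_prev≈9.794509; u=1·4.690896+5/4·3.520876+1/4·9.794509≈11.540619; next y=3/5·(-2.690896)+3/4·11.540619≈7.040927
n=6: y≈7.040927, sp=2, e=sp−y≈-5.040927; I≈-1.520050, D=e−e_prev≈-9.731823; u=1·(-5.040927)+5/4·(-1.520050)+1/4·(-9.731823)≈-9.373945; next y=3/5·7.040927+3/4·(-9.373945)≈-2.805903

0 -2 -5.000 0.000
1 -2 2.375 -3.750
2 -2 -4.578 -0.469
3 2 12.443 -3.715
4 2 -9.271 7.104
5 2 11.541 -2.691
6 2 -9.374 7.041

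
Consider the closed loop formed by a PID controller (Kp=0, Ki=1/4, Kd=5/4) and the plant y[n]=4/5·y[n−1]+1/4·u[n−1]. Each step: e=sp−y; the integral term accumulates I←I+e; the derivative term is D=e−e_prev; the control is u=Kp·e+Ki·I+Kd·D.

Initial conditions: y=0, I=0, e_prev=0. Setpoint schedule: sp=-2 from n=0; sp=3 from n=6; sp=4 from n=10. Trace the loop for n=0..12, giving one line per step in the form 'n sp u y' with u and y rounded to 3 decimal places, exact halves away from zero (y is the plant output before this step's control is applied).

0 -2 -3.000 0.000
1 -2 0.125 -0.750
2 -2 -1.397 -0.569
3 -2 -1.175 -0.804
4 -2 -1.569 -0.937
5 -2 -1.694 -1.142
6 3 5.628 -1.337
7 3 -2.293 0.338
8 3 1.427 -0.303
9 3 0.826 0.114
10 4 3.294 0.298
11 4 2.053 1.062
12 4 3.291 1.363

(exact arithmetic carried between steps; '≈' marks a value shown rounded to 6 d.p. or computed from one; I and e_prev carry over from the previous line; the table rounds u and y to 3 d.p., halves away from zero)
n=0: y=0, sp=-2, e=sp−y=-2; I=-2, D=e−e_prev=-2; u=0·(-2)+1/4·(-2)+5/4·(-2)=-3; next y=4/5·0+1/4·(-3)=-0.75
n=1: y=-0.75, sp=-2, e=sp−y=-1.25; I=-3.25, D=e−e_prev=0.75; u=0·(-1.25)+1/4·(-3.25)+5/4·0.75=0.125; next y=4/5·(-0.75)+1/4·0.125=-0.56875
n=2: y=-0.56875, sp=-2, e=sp−y=-1.43125; I=-4.68125, D=e−e_prev=-0.18125; u=0·(-1.43125)+1/4·(-4.68125)+5/4·(-0.18125)=-1.396875; next y=4/5·(-0.56875)+1/4·(-1.396875)≈-0.804219
n=3: y≈-0.804219, sp=-2, e=sp−y≈-1.195781; I≈-5.877031, D=e−e_prev≈0.235469; u=0·(-1.195781)+1/4·(-5.877031)+5/4·0.235469≈-1.174922; next y=4/5·(-0.804219)+1/4·(-1.174922)≈-0.937105
n=4: y≈-0.937105, sp=-2, e=sp−y≈-1.062895; I≈-6.939926, D=e−e_prev≈0.132887; u=0·(-1.062895)+1/4·(-6.939926)+5/4·0.132887≈-1.568873; next y=4/5·(-0.937105)+1/4·(-1.568873)≈-1.141903
n=5: y≈-1.141903, sp=-2, e=sp−y≈-0.858097; I≈-7.798023, D=e−e_prev≈0.204797; u=0·(-0.858097)+1/4·(-7.798023)+5/4·0.204797≈-1.693509; next y=4/5·(-1.141903)+1/4·(-1.693509)≈-1.336899
n=6: y≈-1.336899, sp=3, e=sp−y≈4.336899; I≈-3.461124, D=e−e_prev≈5.194997; u=0·4.336899+1/4·(-3.461124)+5/4·5.194997≈5.628465; next y=4/5·(-1.336899)+1/4·5.628465≈0.337597
n=7: y≈0.337597, sp=3, e=sp−y≈2.662403; I≈-0.798720, D=e−e_prev≈-1.674496; u=0·2.662403+1/4·(-0.798720)+5/4·(-1.674496)≈-2.292800; next y=4/5·0.337597+1/4·(-2.292800)≈-0.303123
n=8: y≈-0.303123, sp=3, e=sp−y≈3.303123; I≈2.504402, D=e−e_prev≈0.640719; u=0·3.303123+1/4·2.504402+5/4·0.640719≈1.427000; next y=4/5·(-0.303123)+1/4·1.427000≈0.114252
n=9: y≈0.114252, sp=3, e=sp−y≈2.885748; I≈5.390150, D=e−e_prev≈-0.417375; u=0·2.885748+1/4·5.390150+5/4·(-0.417375)≈0.825819; next y=4/5·0.114252+1/4·0.825819≈0.297856
n=10: y≈0.297856, sp=4, e=sp−y≈3.702144; I≈9.092294, D=e−e_prev≈0.816395; u=0·3.702144+1/4·9.092294+5/4·0.816395≈3.293568; next y=4/5·0.297856+1/4·3.293568≈1.061677
n=11: y≈1.061677, sp=4, e=sp−y≈2.938323; I≈12.030617, D=e−e_prev≈-0.763821; u=0·2.938323+1/4·12.030617+5/4·(-0.763821)≈2.052878; next y=4/5·1.061677+1/4·2.052878≈1.362561
n=12: y≈1.362561, sp=4, e=sp−y≈2.637439; I≈14.668056, D=e−e_prev≈-0.300884; u=0·2.637439+1/4·14.668056+5/4·(-0.300884)≈3.290909; next y=4/5·1.362561+1/4·3.290909≈1.912776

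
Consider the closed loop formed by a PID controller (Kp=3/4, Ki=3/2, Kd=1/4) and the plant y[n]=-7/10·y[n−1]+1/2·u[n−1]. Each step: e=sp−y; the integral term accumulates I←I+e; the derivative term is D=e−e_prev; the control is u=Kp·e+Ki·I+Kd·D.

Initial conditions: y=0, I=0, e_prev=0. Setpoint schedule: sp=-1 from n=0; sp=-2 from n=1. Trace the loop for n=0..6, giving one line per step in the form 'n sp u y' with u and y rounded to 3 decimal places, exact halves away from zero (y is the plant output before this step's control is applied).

0 -1 -2.500 0.000
1 -2 -3.125 -1.250
2 -2 -5.719 -0.688
3 -2 -3.320 -2.378
4 -2 -9.132 0.005
5 -2 -0.109 -4.569
6 -2 -16.682 3.144

(exact arithmetic carried between steps; '≈' marks a value shown rounded to 6 d.p. or computed from one; I and e_prev carry over from the previous line; the table rounds u and y to 3 d.p., halves away from zero)
n=0: y=0, sp=-1, e=sp−y=-1; I=-1, D=e−e_prev=-1; u=3/4·(-1)+3/2·(-1)+1/4·(-1)=-2.5; next y=-7/10·0+1/2·(-2.5)=-1.25
n=1: y=-1.25, sp=-2, e=sp−y=-0.75; I=-1.75, D=e−e_prev=0.25; u=3/4·(-0.75)+3/2·(-1.75)+1/4·0.25=-3.125; next y=-7/10·(-1.25)+1/2·(-3.125)=-0.6875
n=2: y=-0.6875, sp=-2, e=sp−y=-1.3125; I=-3.0625, D=e−e_prev=-0.5625; u=3/4·(-1.3125)+3/2·(-3.0625)+1/4·(-0.5625)=-5.71875; next y=-7/10·(-0.6875)+1/2·(-5.71875)=-2.378125
n=3: y=-2.378125, sp=-2, e=sp−y=0.378125; I=-2.684375, D=e−e_prev=1.690625; u=3/4·0.378125+3/2·(-2.684375)+1/4·1.690625≈-3.320313; next y=-7/10·(-2.378125)+1/2·(-3.320313)≈0.004531
n=4: y≈0.004531, sp=-2, e=sp−y≈-2.004531; I≈-4.688906, D=e−e_prev≈-2.382656; u=3/4·(-2.004531)+3/2·(-4.688906)+1/4·(-2.382656)≈-9.132422; next y=-7/10·0.004531+1/2·(-9.132422)≈-4.569383
n=5: y≈-4.569383, sp=-2, e=sp−y≈2.569383; I≈-2.119523, D=e−e_prev≈4.573914; u=3/4·2.569383+3/2·(-2.119523)+1/4·4.573914≈-0.108770; next y=-7/10·(-4.569383)+1/2·(-0.108770)≈3.144183
n=6: y≈3.144183, sp=-2, e=sp−y≈-5.144183; I≈-7.263707, D=e−e_prev≈-7.713566; u=3/4·(-5.144183)+3/2·(-7.263707)+1/4·(-7.713566)≈-16.682089; next y=-7/10·3.144183+1/2·(-16.682089)≈-10.541973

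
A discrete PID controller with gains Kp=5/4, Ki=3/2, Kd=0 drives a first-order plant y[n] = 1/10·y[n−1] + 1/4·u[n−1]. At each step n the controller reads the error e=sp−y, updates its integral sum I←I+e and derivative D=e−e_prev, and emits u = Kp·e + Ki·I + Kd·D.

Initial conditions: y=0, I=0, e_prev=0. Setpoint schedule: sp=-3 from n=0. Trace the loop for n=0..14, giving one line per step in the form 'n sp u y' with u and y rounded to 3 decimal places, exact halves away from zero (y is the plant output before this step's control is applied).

(exact arithmetic carried between steps; '≈' marks a value shown rounded to 6 d.p. or computed from one; I and e_prev carry over from the previous line; the table rounds u and y to 3 d.p., halves away from zero)
n=0: y=0, sp=-3, e=sp−y=-3; I=-3, D=e−e_prev=-3; u=5/4·(-3)+3/2·(-3)+0·(-3)=-8.25; next y=1/10·0+1/4·(-8.25)=-2.0625
n=1: y=-2.0625, sp=-3, e=sp−y=-0.9375; I=-3.9375, D=e−e_prev=2.0625; u=5/4·(-0.9375)+3/2·(-3.9375)+0·2.0625=-7.078125; next y=1/10·(-2.0625)+1/4·(-7.078125)≈-1.975781
n=2: y≈-1.975781, sp=-3, e=sp−y≈-1.024219; I≈-4.961719, D=e−e_prev≈-0.086719; u=5/4·(-1.024219)+3/2·(-4.961719)+0·(-0.086719)≈-8.722852; next y=1/10·(-1.975781)+1/4·(-8.722852)≈-2.378291
n=3: y≈-2.378291, sp=-3, e=sp−y≈-0.621709; I≈-5.583428, D=e−e_prev≈0.402510; u=5/4·(-0.621709)+3/2·(-5.583428)+0·0.402510≈-9.152278; next y=1/10·(-2.378291)+1/4·(-9.152278)≈-2.525899
n=4: y≈-2.525899, sp=-3, e=sp−y≈-0.474101; I≈-6.057529, D=e−e_prev≈0.147608; u=5/4·(-0.474101)+3/2·(-6.057529)+0·0.147608≈-9.678921; next y=1/10·(-2.525899)+1/4·(-9.678921)≈-2.672320
n=5: y≈-2.672320, sp=-3, e=sp−y≈-0.327680; I≈-6.385209, D=e−e_prev≈0.146421; u=5/4·(-0.327680)+3/2·(-6.385209)+0·0.146421≈-9.987414; next y=1/10·(-2.672320)+1/4·(-9.987414)≈-2.764085
n=6: y≈-2.764085, sp=-3, e=sp−y≈-0.235915; I≈-6.621124, D=e−e_prev≈0.091765; u=5/4·(-0.235915)+3/2·(-6.621124)+0·0.091765≈-10.226579; next y=1/10·(-2.764085)+1/4·(-10.226579)≈-2.833053
n=7: y≈-2.833053, sp=-3, e=sp−y≈-0.166947; I≈-6.788070, D=e−e_prev≈0.068968; u=5/4·(-0.166947)+3/2·(-6.788070)+0·0.068968≈-10.390789; next y=1/10·(-2.833053)+1/4·(-10.390789)≈-2.881003
n=8: y≈-2.881003, sp=-3, e=sp−y≈-0.118997; I≈-6.907068, D=e−e_prev≈0.047949; u=5/4·(-0.118997)+3/2·(-6.907068)+0·0.047949≈-10.509349; next y=1/10·(-2.881003)+1/4·(-10.509349)≈-2.915437
n=9: y≈-2.915437, sp=-3, e=sp−y≈-0.084563; I≈-6.991630, D=e−e_prev≈0.034435; u=5/4·(-0.084563)+3/2·(-6.991630)+0·0.034435≈-10.593149; next y=1/10·(-2.915437)+1/4·(-10.593149)≈-2.939831
n=10: y≈-2.939831, sp=-3, e=sp−y≈-0.060169; I≈-7.051799, D=e−e_prev≈0.024394; u=5/4·(-0.060169)+3/2·(-7.051799)+0·0.024394≈-10.652911; next y=1/10·(-2.939831)+1/4·(-10.652911)≈-2.957211
n=11: y≈-2.957211, sp=-3, e=sp−y≈-0.042789; I≈-7.094589, D=e−e_prev≈0.017380; u=5/4·(-0.042789)+3/2·(-7.094589)+0·0.017380≈-10.695370; next y=1/10·(-2.957211)+1/4·(-10.695370)≈-2.969564
n=12: y≈-2.969564, sp=-3, e=sp−y≈-0.030436; I≈-7.125025, D=e−e_prev≈0.012353; u=5/4·(-0.030436)+3/2·(-7.125025)+0·0.012353≈-10.725584; next y=1/10·(-2.969564)+1/4·(-10.725584)≈-2.978352
n=13: y≈-2.978352, sp=-3, e=sp−y≈-0.021648; I≈-7.146673, D=e−e_prev≈0.008789; u=5/4·(-0.021648)+3/2·(-7.146673)+0·0.008789≈-10.747069; next y=1/10·(-2.978352)+1/4·(-10.747069)≈-2.984603
n=14: y≈-2.984603, sp=-3, e=sp−y≈-0.015397; I≈-7.162070, D=e−e_prev≈0.006250; u=5/4·(-0.015397)+3/2·(-7.162070)+0·0.006250≈-10.762353; next y=1/10·(-2.984603)+1/4·(-10.762353)≈-2.989048

0 -3 -8.250 0.000
1 -3 -7.078 -2.063
2 -3 -8.723 -1.976
3 -3 -9.152 -2.378
4 -3 -9.679 -2.526
5 -3 -9.987 -2.672
6 -3 -10.227 -2.764
7 -3 -10.391 -2.833
8 -3 -10.509 -2.881
9 -3 -10.593 -2.915
10 -3 -10.653 -2.940
11 -3 -10.695 -2.957
12 -3 -10.726 -2.970
13 -3 -10.747 -2.978
14 -3 -10.762 -2.985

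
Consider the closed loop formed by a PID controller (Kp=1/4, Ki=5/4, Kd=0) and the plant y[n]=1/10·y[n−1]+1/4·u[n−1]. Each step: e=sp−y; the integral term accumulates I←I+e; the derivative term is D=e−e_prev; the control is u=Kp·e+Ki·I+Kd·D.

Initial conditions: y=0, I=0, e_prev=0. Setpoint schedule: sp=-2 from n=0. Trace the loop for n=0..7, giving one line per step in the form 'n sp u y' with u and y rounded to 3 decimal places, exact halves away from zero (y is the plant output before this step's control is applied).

(exact arithmetic carried between steps; '≈' marks a value shown rounded to 6 d.p. or computed from one; I and e_prev carry over from the previous line; the table rounds u and y to 3 d.p., halves away from zero)
n=0: y=0, sp=-2, e=sp−y=-2; I=-2, D=e−e_prev=-2; u=1/4·(-2)+5/4·(-2)+0·(-2)=-3; next y=1/10·0+1/4·(-3)=-0.75
n=1: y=-0.75, sp=-2, e=sp−y=-1.25; I=-3.25, D=e−e_prev=0.75; u=1/4·(-1.25)+5/4·(-3.25)+0·0.75=-4.375; next y=1/10·(-0.75)+1/4·(-4.375)=-1.16875
n=2: y=-1.16875, sp=-2, e=sp−y=-0.83125; I=-4.08125, D=e−e_prev=0.41875; u=1/4·(-0.83125)+5/4·(-4.08125)+0·0.41875=-5.309375; next y=1/10·(-1.16875)+1/4·(-5.309375)≈-1.444219
n=3: y≈-1.444219, sp=-2, e=sp−y≈-0.555781; I≈-4.637031, D=e−e_prev≈0.275469; u=1/4·(-0.555781)+5/4·(-4.637031)+0·0.275469≈-5.935234; next y=1/10·(-1.444219)+1/4·(-5.935234)≈-1.628230
n=4: y≈-1.628230, sp=-2, e=sp−y≈-0.371770; I≈-5.008801, D=e−e_prev≈0.184012; u=1/4·(-0.371770)+5/4·(-5.008801)+0·0.184012≈-6.353943; next y=1/10·(-1.628230)+1/4·(-6.353943)≈-1.751309
n=5: y≈-1.751309, sp=-2, e=sp−y≈-0.248691; I≈-5.257492, D=e−e_prev≈0.123078; u=1/4·(-0.248691)+5/4·(-5.257492)+0·0.123078≈-6.634038; next y=1/10·(-1.751309)+1/4·(-6.634038)≈-1.833640
n=6: y≈-1.833640, sp=-2, e=sp−y≈-0.166360; I≈-5.423852, D=e−e_prev≈0.082331; u=1/4·(-0.166360)+5/4·(-5.423852)+0·0.082331≈-6.821404; next y=1/10·(-1.833640)+1/4·(-6.821404)≈-1.888715
n=7: y≈-1.888715, sp=-2, e=sp−y≈-0.111285; I≈-5.535136, D=e−e_prev≈0.055075; u=1/4·(-0.111285)+5/4·(-5.535136)+0·0.055075≈-6.946742; next y=1/10·(-1.888715)+1/4·(-6.946742)≈-1.925557

0 -2 -3.000 0.000
1 -2 -4.375 -0.750
2 -2 -5.309 -1.169
3 -2 -5.935 -1.444
4 -2 -6.354 -1.628
5 -2 -6.634 -1.751
6 -2 -6.821 -1.834
7 -2 -6.947 -1.889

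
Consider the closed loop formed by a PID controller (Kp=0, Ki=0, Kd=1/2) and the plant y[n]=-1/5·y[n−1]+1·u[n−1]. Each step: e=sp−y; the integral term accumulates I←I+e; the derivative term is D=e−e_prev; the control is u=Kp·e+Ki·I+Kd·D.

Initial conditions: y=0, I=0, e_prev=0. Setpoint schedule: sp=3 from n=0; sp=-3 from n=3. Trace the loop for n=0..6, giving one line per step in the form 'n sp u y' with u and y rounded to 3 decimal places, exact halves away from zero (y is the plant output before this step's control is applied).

0 3 1.500 0.000
1 3 -0.750 1.500
2 3 1.275 -1.050
3 -3 -4.268 1.485
4 -3 3.025 -4.565
5 -3 -4.251 3.938
6 -3 4.488 -5.039

(exact arithmetic carried between steps; '≈' marks a value shown rounded to 6 d.p. or computed from one; I and e_prev carry over from the previous line; the table rounds u and y to 3 d.p., halves away from zero)
n=0: y=0, sp=3, e=sp−y=3; I=3, D=e−e_prev=3; u=0·3+0·3+1/2·3=1.5; next y=-1/5·0+1·1.5=1.5
n=1: y=1.5, sp=3, e=sp−y=1.5; I=4.5, D=e−e_prev=-1.5; u=0·1.5+0·4.5+1/2·(-1.5)=-0.75; next y=-1/5·1.5+1·(-0.75)=-1.05
n=2: y=-1.05, sp=3, e=sp−y=4.05; I=8.55, D=e−e_prev=2.55; u=0·4.05+0·8.55+1/2·2.55=1.275; next y=-1/5·(-1.05)+1·1.275=1.485
n=3: y=1.485, sp=-3, e=sp−y=-4.485; I=4.065, D=e−e_prev=-8.535; u=0·(-4.485)+0·4.065+1/2·(-8.535)=-4.2675; next y=-1/5·1.485+1·(-4.2675)=-4.5645
n=4: y=-4.5645, sp=-3, e=sp−y=1.5645; I=5.6295, D=e−e_prev=6.0495; u=0·1.5645+0·5.6295+1/2·6.0495=3.02475; next y=-1/5·(-4.5645)+1·3.02475=3.93765
n=5: y=3.93765, sp=-3, e=sp−y=-6.93765; I=-1.30815, D=e−e_prev=-8.50215; u=0·(-6.93765)+0·(-1.30815)+1/2·(-8.50215)=-4.251075; next y=-1/5·3.93765+1·(-4.251075)=-5.038605
n=6: y=-5.038605, sp=-3, e=sp−y=2.038605; I=0.730455, D=e−e_prev=8.976255; u=0·2.038605+0·0.730455+1/2·8.976255≈4.488128; next y=-1/5·(-5.038605)+1·4.488128≈5.495849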